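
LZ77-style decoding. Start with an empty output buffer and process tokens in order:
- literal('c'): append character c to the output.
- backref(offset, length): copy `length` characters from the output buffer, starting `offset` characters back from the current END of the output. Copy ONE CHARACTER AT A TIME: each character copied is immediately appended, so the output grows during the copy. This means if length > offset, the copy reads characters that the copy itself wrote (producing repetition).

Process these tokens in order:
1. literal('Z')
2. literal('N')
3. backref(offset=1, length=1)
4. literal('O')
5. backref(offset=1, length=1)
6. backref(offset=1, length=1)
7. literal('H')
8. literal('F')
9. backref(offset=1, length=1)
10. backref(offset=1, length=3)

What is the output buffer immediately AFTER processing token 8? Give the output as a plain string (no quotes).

Answer: ZNNOOOHF

Derivation:
Token 1: literal('Z'). Output: "Z"
Token 2: literal('N'). Output: "ZN"
Token 3: backref(off=1, len=1). Copied 'N' from pos 1. Output: "ZNN"
Token 4: literal('O'). Output: "ZNNO"
Token 5: backref(off=1, len=1). Copied 'O' from pos 3. Output: "ZNNOO"
Token 6: backref(off=1, len=1). Copied 'O' from pos 4. Output: "ZNNOOO"
Token 7: literal('H'). Output: "ZNNOOOH"
Token 8: literal('F'). Output: "ZNNOOOHF"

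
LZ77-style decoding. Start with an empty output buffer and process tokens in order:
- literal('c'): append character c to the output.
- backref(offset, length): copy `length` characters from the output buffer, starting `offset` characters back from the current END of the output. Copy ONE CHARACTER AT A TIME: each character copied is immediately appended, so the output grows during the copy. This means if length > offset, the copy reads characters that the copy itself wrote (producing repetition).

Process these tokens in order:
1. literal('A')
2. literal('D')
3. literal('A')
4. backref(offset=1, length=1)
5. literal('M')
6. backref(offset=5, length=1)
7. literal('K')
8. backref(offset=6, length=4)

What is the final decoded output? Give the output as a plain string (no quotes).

Token 1: literal('A'). Output: "A"
Token 2: literal('D'). Output: "AD"
Token 3: literal('A'). Output: "ADA"
Token 4: backref(off=1, len=1). Copied 'A' from pos 2. Output: "ADAA"
Token 5: literal('M'). Output: "ADAAM"
Token 6: backref(off=5, len=1). Copied 'A' from pos 0. Output: "ADAAMA"
Token 7: literal('K'). Output: "ADAAMAK"
Token 8: backref(off=6, len=4). Copied 'DAAM' from pos 1. Output: "ADAAMAKDAAM"

Answer: ADAAMAKDAAM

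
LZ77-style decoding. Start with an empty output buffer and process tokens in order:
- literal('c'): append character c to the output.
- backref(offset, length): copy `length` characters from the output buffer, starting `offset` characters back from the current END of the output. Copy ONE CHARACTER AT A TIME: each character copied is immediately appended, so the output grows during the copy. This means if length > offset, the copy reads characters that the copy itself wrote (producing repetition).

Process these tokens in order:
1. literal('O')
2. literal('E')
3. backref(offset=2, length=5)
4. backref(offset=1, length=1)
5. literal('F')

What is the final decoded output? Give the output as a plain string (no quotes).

Token 1: literal('O'). Output: "O"
Token 2: literal('E'). Output: "OE"
Token 3: backref(off=2, len=5) (overlapping!). Copied 'OEOEO' from pos 0. Output: "OEOEOEO"
Token 4: backref(off=1, len=1). Copied 'O' from pos 6. Output: "OEOEOEOO"
Token 5: literal('F'). Output: "OEOEOEOOF"

Answer: OEOEOEOOF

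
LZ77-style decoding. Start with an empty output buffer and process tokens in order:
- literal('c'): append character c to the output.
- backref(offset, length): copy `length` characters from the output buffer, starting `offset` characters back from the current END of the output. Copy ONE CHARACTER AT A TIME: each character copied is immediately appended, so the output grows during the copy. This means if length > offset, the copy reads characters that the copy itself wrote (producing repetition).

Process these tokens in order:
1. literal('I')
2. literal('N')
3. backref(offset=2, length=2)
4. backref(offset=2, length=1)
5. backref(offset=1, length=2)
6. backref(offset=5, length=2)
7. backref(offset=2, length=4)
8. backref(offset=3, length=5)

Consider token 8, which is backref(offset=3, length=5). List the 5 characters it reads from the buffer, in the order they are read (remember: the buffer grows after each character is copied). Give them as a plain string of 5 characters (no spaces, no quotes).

Answer: NINNI

Derivation:
Token 1: literal('I'). Output: "I"
Token 2: literal('N'). Output: "IN"
Token 3: backref(off=2, len=2). Copied 'IN' from pos 0. Output: "ININ"
Token 4: backref(off=2, len=1). Copied 'I' from pos 2. Output: "ININI"
Token 5: backref(off=1, len=2) (overlapping!). Copied 'II' from pos 4. Output: "ININIII"
Token 6: backref(off=5, len=2). Copied 'IN' from pos 2. Output: "ININIIIIN"
Token 7: backref(off=2, len=4) (overlapping!). Copied 'ININ' from pos 7. Output: "ININIIIINININ"
Token 8: backref(off=3, len=5). Buffer before: "ININIIIINININ" (len 13)
  byte 1: read out[10]='N', append. Buffer now: "ININIIIINININN"
  byte 2: read out[11]='I', append. Buffer now: "ININIIIINININNI"
  byte 3: read out[12]='N', append. Buffer now: "ININIIIINININNIN"
  byte 4: read out[13]='N', append. Buffer now: "ININIIIINININNINN"
  byte 5: read out[14]='I', append. Buffer now: "ININIIIINININNINNI"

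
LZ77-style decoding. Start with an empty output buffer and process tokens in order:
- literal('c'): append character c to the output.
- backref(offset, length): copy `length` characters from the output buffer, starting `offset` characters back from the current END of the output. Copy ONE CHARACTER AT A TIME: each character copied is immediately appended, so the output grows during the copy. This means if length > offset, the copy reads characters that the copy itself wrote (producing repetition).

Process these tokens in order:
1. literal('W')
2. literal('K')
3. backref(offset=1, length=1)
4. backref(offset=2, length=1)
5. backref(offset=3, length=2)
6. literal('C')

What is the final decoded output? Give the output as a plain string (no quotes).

Token 1: literal('W'). Output: "W"
Token 2: literal('K'). Output: "WK"
Token 3: backref(off=1, len=1). Copied 'K' from pos 1. Output: "WKK"
Token 4: backref(off=2, len=1). Copied 'K' from pos 1. Output: "WKKK"
Token 5: backref(off=3, len=2). Copied 'KK' from pos 1. Output: "WKKKKK"
Token 6: literal('C'). Output: "WKKKKKC"

Answer: WKKKKKC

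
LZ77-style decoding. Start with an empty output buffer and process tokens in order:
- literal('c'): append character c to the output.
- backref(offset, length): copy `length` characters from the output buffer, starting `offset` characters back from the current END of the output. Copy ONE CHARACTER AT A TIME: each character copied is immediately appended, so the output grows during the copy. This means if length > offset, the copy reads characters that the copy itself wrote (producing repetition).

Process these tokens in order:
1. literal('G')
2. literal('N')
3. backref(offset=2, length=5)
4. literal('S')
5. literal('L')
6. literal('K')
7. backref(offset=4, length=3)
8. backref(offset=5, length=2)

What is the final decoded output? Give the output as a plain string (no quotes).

Answer: GNGNGNGSLKGSLLK

Derivation:
Token 1: literal('G'). Output: "G"
Token 2: literal('N'). Output: "GN"
Token 3: backref(off=2, len=5) (overlapping!). Copied 'GNGNG' from pos 0. Output: "GNGNGNG"
Token 4: literal('S'). Output: "GNGNGNGS"
Token 5: literal('L'). Output: "GNGNGNGSL"
Token 6: literal('K'). Output: "GNGNGNGSLK"
Token 7: backref(off=4, len=3). Copied 'GSL' from pos 6. Output: "GNGNGNGSLKGSL"
Token 8: backref(off=5, len=2). Copied 'LK' from pos 8. Output: "GNGNGNGSLKGSLLK"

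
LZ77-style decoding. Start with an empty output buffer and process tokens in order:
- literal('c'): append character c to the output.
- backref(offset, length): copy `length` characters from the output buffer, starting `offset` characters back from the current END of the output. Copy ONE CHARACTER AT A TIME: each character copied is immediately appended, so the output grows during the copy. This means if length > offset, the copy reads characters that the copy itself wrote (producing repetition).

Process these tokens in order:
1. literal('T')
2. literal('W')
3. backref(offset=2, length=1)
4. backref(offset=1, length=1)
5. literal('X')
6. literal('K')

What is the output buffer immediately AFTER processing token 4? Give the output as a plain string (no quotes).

Token 1: literal('T'). Output: "T"
Token 2: literal('W'). Output: "TW"
Token 3: backref(off=2, len=1). Copied 'T' from pos 0. Output: "TWT"
Token 4: backref(off=1, len=1). Copied 'T' from pos 2. Output: "TWTT"

Answer: TWTT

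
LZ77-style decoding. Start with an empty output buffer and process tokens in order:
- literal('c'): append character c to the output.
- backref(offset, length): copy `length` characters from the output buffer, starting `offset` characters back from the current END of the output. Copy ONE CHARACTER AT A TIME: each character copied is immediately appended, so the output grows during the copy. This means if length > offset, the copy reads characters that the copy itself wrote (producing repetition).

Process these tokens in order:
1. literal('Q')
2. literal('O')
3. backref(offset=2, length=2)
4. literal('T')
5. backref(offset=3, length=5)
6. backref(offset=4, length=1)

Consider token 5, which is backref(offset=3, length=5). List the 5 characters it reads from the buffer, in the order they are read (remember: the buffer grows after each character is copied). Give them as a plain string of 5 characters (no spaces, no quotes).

Answer: QOTQO

Derivation:
Token 1: literal('Q'). Output: "Q"
Token 2: literal('O'). Output: "QO"
Token 3: backref(off=2, len=2). Copied 'QO' from pos 0. Output: "QOQO"
Token 4: literal('T'). Output: "QOQOT"
Token 5: backref(off=3, len=5). Buffer before: "QOQOT" (len 5)
  byte 1: read out[2]='Q', append. Buffer now: "QOQOTQ"
  byte 2: read out[3]='O', append. Buffer now: "QOQOTQO"
  byte 3: read out[4]='T', append. Buffer now: "QOQOTQOT"
  byte 4: read out[5]='Q', append. Buffer now: "QOQOTQOTQ"
  byte 5: read out[6]='O', append. Buffer now: "QOQOTQOTQO"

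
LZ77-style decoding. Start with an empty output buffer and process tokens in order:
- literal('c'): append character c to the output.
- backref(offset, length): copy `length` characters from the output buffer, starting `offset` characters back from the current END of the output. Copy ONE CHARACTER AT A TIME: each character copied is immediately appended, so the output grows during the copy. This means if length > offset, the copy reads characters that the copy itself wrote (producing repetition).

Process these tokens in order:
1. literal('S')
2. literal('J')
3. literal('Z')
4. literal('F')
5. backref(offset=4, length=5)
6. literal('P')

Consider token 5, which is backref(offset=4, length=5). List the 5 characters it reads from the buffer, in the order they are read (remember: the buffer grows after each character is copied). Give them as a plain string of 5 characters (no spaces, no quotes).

Token 1: literal('S'). Output: "S"
Token 2: literal('J'). Output: "SJ"
Token 3: literal('Z'). Output: "SJZ"
Token 4: literal('F'). Output: "SJZF"
Token 5: backref(off=4, len=5). Buffer before: "SJZF" (len 4)
  byte 1: read out[0]='S', append. Buffer now: "SJZFS"
  byte 2: read out[1]='J', append. Buffer now: "SJZFSJ"
  byte 3: read out[2]='Z', append. Buffer now: "SJZFSJZ"
  byte 4: read out[3]='F', append. Buffer now: "SJZFSJZF"
  byte 5: read out[4]='S', append. Buffer now: "SJZFSJZFS"

Answer: SJZFS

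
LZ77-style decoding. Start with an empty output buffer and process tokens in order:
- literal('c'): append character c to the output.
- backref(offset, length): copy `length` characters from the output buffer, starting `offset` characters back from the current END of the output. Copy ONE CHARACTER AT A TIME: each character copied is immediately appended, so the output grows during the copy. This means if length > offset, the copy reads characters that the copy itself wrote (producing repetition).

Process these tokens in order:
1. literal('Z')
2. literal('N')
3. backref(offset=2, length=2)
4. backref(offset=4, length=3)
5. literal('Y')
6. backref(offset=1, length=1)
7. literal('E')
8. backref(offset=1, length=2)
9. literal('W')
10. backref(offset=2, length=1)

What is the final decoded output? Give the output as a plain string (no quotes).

Token 1: literal('Z'). Output: "Z"
Token 2: literal('N'). Output: "ZN"
Token 3: backref(off=2, len=2). Copied 'ZN' from pos 0. Output: "ZNZN"
Token 4: backref(off=4, len=3). Copied 'ZNZ' from pos 0. Output: "ZNZNZNZ"
Token 5: literal('Y'). Output: "ZNZNZNZY"
Token 6: backref(off=1, len=1). Copied 'Y' from pos 7. Output: "ZNZNZNZYY"
Token 7: literal('E'). Output: "ZNZNZNZYYE"
Token 8: backref(off=1, len=2) (overlapping!). Copied 'EE' from pos 9. Output: "ZNZNZNZYYEEE"
Token 9: literal('W'). Output: "ZNZNZNZYYEEEW"
Token 10: backref(off=2, len=1). Copied 'E' from pos 11. Output: "ZNZNZNZYYEEEWE"

Answer: ZNZNZNZYYEEEWE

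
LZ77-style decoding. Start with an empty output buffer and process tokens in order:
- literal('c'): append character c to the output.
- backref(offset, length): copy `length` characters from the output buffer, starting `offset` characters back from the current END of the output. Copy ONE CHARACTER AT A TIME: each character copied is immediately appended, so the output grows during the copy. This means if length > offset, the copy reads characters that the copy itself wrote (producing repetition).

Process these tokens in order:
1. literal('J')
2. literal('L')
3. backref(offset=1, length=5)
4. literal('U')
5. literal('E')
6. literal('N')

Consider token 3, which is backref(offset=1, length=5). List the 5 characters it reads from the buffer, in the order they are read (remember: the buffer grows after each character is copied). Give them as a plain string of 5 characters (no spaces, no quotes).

Answer: LLLLL

Derivation:
Token 1: literal('J'). Output: "J"
Token 2: literal('L'). Output: "JL"
Token 3: backref(off=1, len=5). Buffer before: "JL" (len 2)
  byte 1: read out[1]='L', append. Buffer now: "JLL"
  byte 2: read out[2]='L', append. Buffer now: "JLLL"
  byte 3: read out[3]='L', append. Buffer now: "JLLLL"
  byte 4: read out[4]='L', append. Buffer now: "JLLLLL"
  byte 5: read out[5]='L', append. Buffer now: "JLLLLLL"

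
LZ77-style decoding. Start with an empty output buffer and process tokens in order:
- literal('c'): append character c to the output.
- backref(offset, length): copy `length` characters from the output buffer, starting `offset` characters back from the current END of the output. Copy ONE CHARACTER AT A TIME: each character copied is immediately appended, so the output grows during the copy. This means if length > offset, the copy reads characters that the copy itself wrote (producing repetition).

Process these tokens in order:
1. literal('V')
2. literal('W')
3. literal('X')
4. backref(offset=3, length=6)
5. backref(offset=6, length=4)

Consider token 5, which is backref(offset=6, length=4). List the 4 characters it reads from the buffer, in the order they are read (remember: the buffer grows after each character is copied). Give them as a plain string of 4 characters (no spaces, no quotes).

Answer: VWXV

Derivation:
Token 1: literal('V'). Output: "V"
Token 2: literal('W'). Output: "VW"
Token 3: literal('X'). Output: "VWX"
Token 4: backref(off=3, len=6) (overlapping!). Copied 'VWXVWX' from pos 0. Output: "VWXVWXVWX"
Token 5: backref(off=6, len=4). Buffer before: "VWXVWXVWX" (len 9)
  byte 1: read out[3]='V', append. Buffer now: "VWXVWXVWXV"
  byte 2: read out[4]='W', append. Buffer now: "VWXVWXVWXVW"
  byte 3: read out[5]='X', append. Buffer now: "VWXVWXVWXVWX"
  byte 4: read out[6]='V', append. Buffer now: "VWXVWXVWXVWXV"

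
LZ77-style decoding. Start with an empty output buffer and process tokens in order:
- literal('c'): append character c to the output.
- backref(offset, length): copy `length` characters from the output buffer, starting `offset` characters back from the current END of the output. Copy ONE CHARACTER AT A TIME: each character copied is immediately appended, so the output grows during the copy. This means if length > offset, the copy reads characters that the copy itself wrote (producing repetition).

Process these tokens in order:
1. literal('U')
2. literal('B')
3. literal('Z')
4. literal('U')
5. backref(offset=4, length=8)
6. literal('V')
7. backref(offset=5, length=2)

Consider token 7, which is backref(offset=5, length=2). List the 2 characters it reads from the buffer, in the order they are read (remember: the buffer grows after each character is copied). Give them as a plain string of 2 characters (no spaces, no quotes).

Token 1: literal('U'). Output: "U"
Token 2: literal('B'). Output: "UB"
Token 3: literal('Z'). Output: "UBZ"
Token 4: literal('U'). Output: "UBZU"
Token 5: backref(off=4, len=8) (overlapping!). Copied 'UBZUUBZU' from pos 0. Output: "UBZUUBZUUBZU"
Token 6: literal('V'). Output: "UBZUUBZUUBZUV"
Token 7: backref(off=5, len=2). Buffer before: "UBZUUBZUUBZUV" (len 13)
  byte 1: read out[8]='U', append. Buffer now: "UBZUUBZUUBZUVU"
  byte 2: read out[9]='B', append. Buffer now: "UBZUUBZUUBZUVUB"

Answer: UB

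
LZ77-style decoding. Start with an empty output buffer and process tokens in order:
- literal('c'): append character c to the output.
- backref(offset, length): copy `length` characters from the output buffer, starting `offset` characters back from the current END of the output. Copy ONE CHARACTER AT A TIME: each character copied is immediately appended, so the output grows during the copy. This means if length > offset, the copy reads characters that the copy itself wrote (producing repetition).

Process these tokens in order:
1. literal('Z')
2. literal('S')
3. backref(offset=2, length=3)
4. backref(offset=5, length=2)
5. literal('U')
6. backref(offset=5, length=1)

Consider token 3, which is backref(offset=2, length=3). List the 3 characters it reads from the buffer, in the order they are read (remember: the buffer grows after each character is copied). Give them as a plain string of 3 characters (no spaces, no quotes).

Token 1: literal('Z'). Output: "Z"
Token 2: literal('S'). Output: "ZS"
Token 3: backref(off=2, len=3). Buffer before: "ZS" (len 2)
  byte 1: read out[0]='Z', append. Buffer now: "ZSZ"
  byte 2: read out[1]='S', append. Buffer now: "ZSZS"
  byte 3: read out[2]='Z', append. Buffer now: "ZSZSZ"

Answer: ZSZ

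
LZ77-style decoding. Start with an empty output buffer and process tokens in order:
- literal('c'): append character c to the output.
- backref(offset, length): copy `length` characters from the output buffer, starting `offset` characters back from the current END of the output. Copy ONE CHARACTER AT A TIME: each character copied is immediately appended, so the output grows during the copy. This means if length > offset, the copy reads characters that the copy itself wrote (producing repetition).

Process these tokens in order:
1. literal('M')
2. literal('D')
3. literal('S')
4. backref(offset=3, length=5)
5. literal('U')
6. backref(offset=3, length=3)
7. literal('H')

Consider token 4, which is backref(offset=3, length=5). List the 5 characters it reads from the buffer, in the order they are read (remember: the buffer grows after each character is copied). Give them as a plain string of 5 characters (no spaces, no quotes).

Token 1: literal('M'). Output: "M"
Token 2: literal('D'). Output: "MD"
Token 3: literal('S'). Output: "MDS"
Token 4: backref(off=3, len=5). Buffer before: "MDS" (len 3)
  byte 1: read out[0]='M', append. Buffer now: "MDSM"
  byte 2: read out[1]='D', append. Buffer now: "MDSMD"
  byte 3: read out[2]='S', append. Buffer now: "MDSMDS"
  byte 4: read out[3]='M', append. Buffer now: "MDSMDSM"
  byte 5: read out[4]='D', append. Buffer now: "MDSMDSMD"

Answer: MDSMD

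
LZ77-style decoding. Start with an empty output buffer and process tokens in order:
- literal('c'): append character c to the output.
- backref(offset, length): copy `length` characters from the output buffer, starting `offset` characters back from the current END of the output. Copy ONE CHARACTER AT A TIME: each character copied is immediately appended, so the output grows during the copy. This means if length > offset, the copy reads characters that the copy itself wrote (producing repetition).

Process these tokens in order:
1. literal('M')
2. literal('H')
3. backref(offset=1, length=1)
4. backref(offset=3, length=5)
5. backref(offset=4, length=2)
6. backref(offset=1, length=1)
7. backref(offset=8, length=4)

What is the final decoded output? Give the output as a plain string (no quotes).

Answer: MHHMHHMHHHHMHHM

Derivation:
Token 1: literal('M'). Output: "M"
Token 2: literal('H'). Output: "MH"
Token 3: backref(off=1, len=1). Copied 'H' from pos 1. Output: "MHH"
Token 4: backref(off=3, len=5) (overlapping!). Copied 'MHHMH' from pos 0. Output: "MHHMHHMH"
Token 5: backref(off=4, len=2). Copied 'HH' from pos 4. Output: "MHHMHHMHHH"
Token 6: backref(off=1, len=1). Copied 'H' from pos 9. Output: "MHHMHHMHHHH"
Token 7: backref(off=8, len=4). Copied 'MHHM' from pos 3. Output: "MHHMHHMHHHHMHHM"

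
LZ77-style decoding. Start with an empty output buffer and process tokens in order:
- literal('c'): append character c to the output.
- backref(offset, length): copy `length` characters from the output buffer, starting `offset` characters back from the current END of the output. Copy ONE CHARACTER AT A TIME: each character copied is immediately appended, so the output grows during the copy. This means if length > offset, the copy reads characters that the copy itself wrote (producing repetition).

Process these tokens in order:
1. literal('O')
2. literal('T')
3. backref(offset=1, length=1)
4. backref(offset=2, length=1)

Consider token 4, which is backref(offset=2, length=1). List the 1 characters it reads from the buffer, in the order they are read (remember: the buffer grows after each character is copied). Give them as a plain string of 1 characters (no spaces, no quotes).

Token 1: literal('O'). Output: "O"
Token 2: literal('T'). Output: "OT"
Token 3: backref(off=1, len=1). Copied 'T' from pos 1. Output: "OTT"
Token 4: backref(off=2, len=1). Buffer before: "OTT" (len 3)
  byte 1: read out[1]='T', append. Buffer now: "OTTT"

Answer: T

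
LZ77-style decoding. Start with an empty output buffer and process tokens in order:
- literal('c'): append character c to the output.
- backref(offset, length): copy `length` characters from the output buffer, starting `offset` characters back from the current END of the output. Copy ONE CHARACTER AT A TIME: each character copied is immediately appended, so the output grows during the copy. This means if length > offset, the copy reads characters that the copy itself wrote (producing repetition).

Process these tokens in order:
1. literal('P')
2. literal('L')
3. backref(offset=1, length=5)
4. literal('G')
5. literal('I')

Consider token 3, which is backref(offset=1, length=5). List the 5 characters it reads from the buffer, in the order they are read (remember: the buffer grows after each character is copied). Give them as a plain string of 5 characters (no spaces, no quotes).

Token 1: literal('P'). Output: "P"
Token 2: literal('L'). Output: "PL"
Token 3: backref(off=1, len=5). Buffer before: "PL" (len 2)
  byte 1: read out[1]='L', append. Buffer now: "PLL"
  byte 2: read out[2]='L', append. Buffer now: "PLLL"
  byte 3: read out[3]='L', append. Buffer now: "PLLLL"
  byte 4: read out[4]='L', append. Buffer now: "PLLLLL"
  byte 5: read out[5]='L', append. Buffer now: "PLLLLLL"

Answer: LLLLL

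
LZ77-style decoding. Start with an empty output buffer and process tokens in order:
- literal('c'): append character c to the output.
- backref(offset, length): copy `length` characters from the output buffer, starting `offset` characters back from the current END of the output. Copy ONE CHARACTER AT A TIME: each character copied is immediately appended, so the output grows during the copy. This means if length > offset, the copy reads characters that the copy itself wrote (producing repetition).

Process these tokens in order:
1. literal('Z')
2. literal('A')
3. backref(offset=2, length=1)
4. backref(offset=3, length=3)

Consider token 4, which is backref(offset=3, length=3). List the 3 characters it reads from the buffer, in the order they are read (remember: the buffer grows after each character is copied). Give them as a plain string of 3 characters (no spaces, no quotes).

Answer: ZAZ

Derivation:
Token 1: literal('Z'). Output: "Z"
Token 2: literal('A'). Output: "ZA"
Token 3: backref(off=2, len=1). Copied 'Z' from pos 0. Output: "ZAZ"
Token 4: backref(off=3, len=3). Buffer before: "ZAZ" (len 3)
  byte 1: read out[0]='Z', append. Buffer now: "ZAZZ"
  byte 2: read out[1]='A', append. Buffer now: "ZAZZA"
  byte 3: read out[2]='Z', append. Buffer now: "ZAZZAZ"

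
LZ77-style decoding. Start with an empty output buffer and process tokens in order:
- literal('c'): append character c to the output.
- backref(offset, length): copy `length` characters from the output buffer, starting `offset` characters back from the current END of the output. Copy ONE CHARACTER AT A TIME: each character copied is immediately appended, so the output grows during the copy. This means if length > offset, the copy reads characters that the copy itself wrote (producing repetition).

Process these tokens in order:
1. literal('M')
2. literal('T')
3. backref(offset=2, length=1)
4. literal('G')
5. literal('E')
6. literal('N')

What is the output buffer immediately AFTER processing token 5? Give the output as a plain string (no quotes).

Answer: MTMGE

Derivation:
Token 1: literal('M'). Output: "M"
Token 2: literal('T'). Output: "MT"
Token 3: backref(off=2, len=1). Copied 'M' from pos 0. Output: "MTM"
Token 4: literal('G'). Output: "MTMG"
Token 5: literal('E'). Output: "MTMGE"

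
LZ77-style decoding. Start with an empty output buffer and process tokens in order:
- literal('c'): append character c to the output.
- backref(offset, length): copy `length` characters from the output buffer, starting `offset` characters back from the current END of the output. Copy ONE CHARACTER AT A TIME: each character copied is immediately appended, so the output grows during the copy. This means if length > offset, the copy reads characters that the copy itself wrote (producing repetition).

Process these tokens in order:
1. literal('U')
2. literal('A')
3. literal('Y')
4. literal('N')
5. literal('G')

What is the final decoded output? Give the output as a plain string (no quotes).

Answer: UAYNG

Derivation:
Token 1: literal('U'). Output: "U"
Token 2: literal('A'). Output: "UA"
Token 3: literal('Y'). Output: "UAY"
Token 4: literal('N'). Output: "UAYN"
Token 5: literal('G'). Output: "UAYNG"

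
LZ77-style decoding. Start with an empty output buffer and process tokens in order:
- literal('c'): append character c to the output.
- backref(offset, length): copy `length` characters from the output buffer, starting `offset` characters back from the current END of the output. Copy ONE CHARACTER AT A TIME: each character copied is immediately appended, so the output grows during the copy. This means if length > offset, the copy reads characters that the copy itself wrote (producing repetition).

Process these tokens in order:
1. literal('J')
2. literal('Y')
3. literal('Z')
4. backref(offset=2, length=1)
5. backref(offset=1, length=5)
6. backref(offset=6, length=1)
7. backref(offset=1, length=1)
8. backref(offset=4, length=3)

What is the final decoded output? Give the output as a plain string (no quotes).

Token 1: literal('J'). Output: "J"
Token 2: literal('Y'). Output: "JY"
Token 3: literal('Z'). Output: "JYZ"
Token 4: backref(off=2, len=1). Copied 'Y' from pos 1. Output: "JYZY"
Token 5: backref(off=1, len=5) (overlapping!). Copied 'YYYYY' from pos 3. Output: "JYZYYYYYY"
Token 6: backref(off=6, len=1). Copied 'Y' from pos 3. Output: "JYZYYYYYYY"
Token 7: backref(off=1, len=1). Copied 'Y' from pos 9. Output: "JYZYYYYYYYY"
Token 8: backref(off=4, len=3). Copied 'YYY' from pos 7. Output: "JYZYYYYYYYYYYY"

Answer: JYZYYYYYYYYYYY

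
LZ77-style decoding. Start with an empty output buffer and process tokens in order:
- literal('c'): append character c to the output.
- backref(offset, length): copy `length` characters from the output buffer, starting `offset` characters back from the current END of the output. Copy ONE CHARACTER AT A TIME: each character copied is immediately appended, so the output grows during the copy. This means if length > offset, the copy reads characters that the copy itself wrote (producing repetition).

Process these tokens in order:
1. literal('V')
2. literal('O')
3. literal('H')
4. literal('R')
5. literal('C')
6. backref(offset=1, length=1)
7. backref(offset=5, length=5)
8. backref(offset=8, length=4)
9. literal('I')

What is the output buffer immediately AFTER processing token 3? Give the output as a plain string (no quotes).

Answer: VOH

Derivation:
Token 1: literal('V'). Output: "V"
Token 2: literal('O'). Output: "VO"
Token 3: literal('H'). Output: "VOH"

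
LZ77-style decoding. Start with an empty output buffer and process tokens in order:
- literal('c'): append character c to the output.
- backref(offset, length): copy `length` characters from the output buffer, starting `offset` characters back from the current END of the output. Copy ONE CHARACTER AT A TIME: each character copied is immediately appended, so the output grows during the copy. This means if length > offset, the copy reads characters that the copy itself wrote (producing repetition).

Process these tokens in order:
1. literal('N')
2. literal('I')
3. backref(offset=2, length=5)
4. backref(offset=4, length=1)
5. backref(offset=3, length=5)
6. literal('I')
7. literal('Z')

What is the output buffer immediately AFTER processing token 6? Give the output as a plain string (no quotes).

Answer: NINININIINIINI

Derivation:
Token 1: literal('N'). Output: "N"
Token 2: literal('I'). Output: "NI"
Token 3: backref(off=2, len=5) (overlapping!). Copied 'NININ' from pos 0. Output: "NINININ"
Token 4: backref(off=4, len=1). Copied 'I' from pos 3. Output: "NINININI"
Token 5: backref(off=3, len=5) (overlapping!). Copied 'INIIN' from pos 5. Output: "NINININIINIIN"
Token 6: literal('I'). Output: "NINININIINIINI"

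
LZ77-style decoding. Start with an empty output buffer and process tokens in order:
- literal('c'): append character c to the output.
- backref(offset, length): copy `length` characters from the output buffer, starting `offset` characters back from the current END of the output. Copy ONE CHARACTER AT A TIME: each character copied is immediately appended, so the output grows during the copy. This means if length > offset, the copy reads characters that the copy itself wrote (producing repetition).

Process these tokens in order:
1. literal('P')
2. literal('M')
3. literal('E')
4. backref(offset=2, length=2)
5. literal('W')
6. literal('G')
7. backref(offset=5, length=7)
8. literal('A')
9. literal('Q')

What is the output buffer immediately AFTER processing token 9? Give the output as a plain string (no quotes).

Answer: PMEMEWGEMEWGEMAQ

Derivation:
Token 1: literal('P'). Output: "P"
Token 2: literal('M'). Output: "PM"
Token 3: literal('E'). Output: "PME"
Token 4: backref(off=2, len=2). Copied 'ME' from pos 1. Output: "PMEME"
Token 5: literal('W'). Output: "PMEMEW"
Token 6: literal('G'). Output: "PMEMEWG"
Token 7: backref(off=5, len=7) (overlapping!). Copied 'EMEWGEM' from pos 2. Output: "PMEMEWGEMEWGEM"
Token 8: literal('A'). Output: "PMEMEWGEMEWGEMA"
Token 9: literal('Q'). Output: "PMEMEWGEMEWGEMAQ"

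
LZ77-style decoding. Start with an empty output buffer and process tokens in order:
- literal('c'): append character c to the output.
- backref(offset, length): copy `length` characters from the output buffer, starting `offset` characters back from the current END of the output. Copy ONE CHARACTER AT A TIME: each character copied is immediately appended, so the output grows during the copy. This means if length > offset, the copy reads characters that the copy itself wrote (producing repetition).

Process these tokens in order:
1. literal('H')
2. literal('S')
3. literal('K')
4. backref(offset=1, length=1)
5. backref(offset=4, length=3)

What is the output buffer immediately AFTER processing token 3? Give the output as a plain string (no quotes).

Answer: HSK

Derivation:
Token 1: literal('H'). Output: "H"
Token 2: literal('S'). Output: "HS"
Token 3: literal('K'). Output: "HSK"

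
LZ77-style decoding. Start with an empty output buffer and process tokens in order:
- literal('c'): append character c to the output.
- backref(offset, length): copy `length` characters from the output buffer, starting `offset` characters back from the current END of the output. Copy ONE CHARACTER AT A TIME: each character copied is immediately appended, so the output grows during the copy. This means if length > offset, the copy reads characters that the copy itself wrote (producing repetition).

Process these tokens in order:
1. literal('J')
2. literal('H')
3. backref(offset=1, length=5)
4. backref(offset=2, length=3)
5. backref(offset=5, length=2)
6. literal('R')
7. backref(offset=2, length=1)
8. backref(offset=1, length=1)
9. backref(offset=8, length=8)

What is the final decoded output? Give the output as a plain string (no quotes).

Answer: JHHHHHHHHHHHRHHHHHHHRHH

Derivation:
Token 1: literal('J'). Output: "J"
Token 2: literal('H'). Output: "JH"
Token 3: backref(off=1, len=5) (overlapping!). Copied 'HHHHH' from pos 1. Output: "JHHHHHH"
Token 4: backref(off=2, len=3) (overlapping!). Copied 'HHH' from pos 5. Output: "JHHHHHHHHH"
Token 5: backref(off=5, len=2). Copied 'HH' from pos 5. Output: "JHHHHHHHHHHH"
Token 6: literal('R'). Output: "JHHHHHHHHHHHR"
Token 7: backref(off=2, len=1). Copied 'H' from pos 11. Output: "JHHHHHHHHHHHRH"
Token 8: backref(off=1, len=1). Copied 'H' from pos 13. Output: "JHHHHHHHHHHHRHH"
Token 9: backref(off=8, len=8). Copied 'HHHHHRHH' from pos 7. Output: "JHHHHHHHHHHHRHHHHHHHRHH"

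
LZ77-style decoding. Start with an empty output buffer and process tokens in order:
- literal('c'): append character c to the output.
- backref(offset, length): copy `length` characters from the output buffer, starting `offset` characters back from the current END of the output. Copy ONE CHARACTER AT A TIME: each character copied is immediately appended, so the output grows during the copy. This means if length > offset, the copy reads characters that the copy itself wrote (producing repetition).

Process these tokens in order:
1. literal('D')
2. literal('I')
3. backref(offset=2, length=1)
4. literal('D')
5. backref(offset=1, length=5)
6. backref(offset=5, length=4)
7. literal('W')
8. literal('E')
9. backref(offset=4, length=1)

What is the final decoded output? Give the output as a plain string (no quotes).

Token 1: literal('D'). Output: "D"
Token 2: literal('I'). Output: "DI"
Token 3: backref(off=2, len=1). Copied 'D' from pos 0. Output: "DID"
Token 4: literal('D'). Output: "DIDD"
Token 5: backref(off=1, len=5) (overlapping!). Copied 'DDDDD' from pos 3. Output: "DIDDDDDDD"
Token 6: backref(off=5, len=4). Copied 'DDDD' from pos 4. Output: "DIDDDDDDDDDDD"
Token 7: literal('W'). Output: "DIDDDDDDDDDDDW"
Token 8: literal('E'). Output: "DIDDDDDDDDDDDWE"
Token 9: backref(off=4, len=1). Copied 'D' from pos 11. Output: "DIDDDDDDDDDDDWED"

Answer: DIDDDDDDDDDDDWED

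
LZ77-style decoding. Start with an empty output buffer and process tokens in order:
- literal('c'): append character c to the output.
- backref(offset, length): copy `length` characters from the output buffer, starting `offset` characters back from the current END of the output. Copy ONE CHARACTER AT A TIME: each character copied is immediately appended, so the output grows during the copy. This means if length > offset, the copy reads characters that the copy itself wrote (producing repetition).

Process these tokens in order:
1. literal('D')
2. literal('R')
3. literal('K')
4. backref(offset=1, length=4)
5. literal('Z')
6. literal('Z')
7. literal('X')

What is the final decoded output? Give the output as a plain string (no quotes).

Answer: DRKKKKKZZX

Derivation:
Token 1: literal('D'). Output: "D"
Token 2: literal('R'). Output: "DR"
Token 3: literal('K'). Output: "DRK"
Token 4: backref(off=1, len=4) (overlapping!). Copied 'KKKK' from pos 2. Output: "DRKKKKK"
Token 5: literal('Z'). Output: "DRKKKKKZ"
Token 6: literal('Z'). Output: "DRKKKKKZZ"
Token 7: literal('X'). Output: "DRKKKKKZZX"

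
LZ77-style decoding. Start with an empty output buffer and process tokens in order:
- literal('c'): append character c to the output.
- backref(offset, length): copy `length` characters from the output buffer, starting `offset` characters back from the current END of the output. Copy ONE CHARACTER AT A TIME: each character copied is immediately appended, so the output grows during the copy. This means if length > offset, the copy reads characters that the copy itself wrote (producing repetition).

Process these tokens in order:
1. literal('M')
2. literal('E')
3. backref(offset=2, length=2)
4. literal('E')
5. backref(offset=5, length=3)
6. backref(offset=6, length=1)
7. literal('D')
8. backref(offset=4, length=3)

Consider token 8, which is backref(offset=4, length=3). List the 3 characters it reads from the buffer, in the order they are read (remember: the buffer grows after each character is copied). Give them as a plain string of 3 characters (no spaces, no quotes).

Token 1: literal('M'). Output: "M"
Token 2: literal('E'). Output: "ME"
Token 3: backref(off=2, len=2). Copied 'ME' from pos 0. Output: "MEME"
Token 4: literal('E'). Output: "MEMEE"
Token 5: backref(off=5, len=3). Copied 'MEM' from pos 0. Output: "MEMEEMEM"
Token 6: backref(off=6, len=1). Copied 'M' from pos 2. Output: "MEMEEMEMM"
Token 7: literal('D'). Output: "MEMEEMEMMD"
Token 8: backref(off=4, len=3). Buffer before: "MEMEEMEMMD" (len 10)
  byte 1: read out[6]='E', append. Buffer now: "MEMEEMEMMDE"
  byte 2: read out[7]='M', append. Buffer now: "MEMEEMEMMDEM"
  byte 3: read out[8]='M', append. Buffer now: "MEMEEMEMMDEMM"

Answer: EMM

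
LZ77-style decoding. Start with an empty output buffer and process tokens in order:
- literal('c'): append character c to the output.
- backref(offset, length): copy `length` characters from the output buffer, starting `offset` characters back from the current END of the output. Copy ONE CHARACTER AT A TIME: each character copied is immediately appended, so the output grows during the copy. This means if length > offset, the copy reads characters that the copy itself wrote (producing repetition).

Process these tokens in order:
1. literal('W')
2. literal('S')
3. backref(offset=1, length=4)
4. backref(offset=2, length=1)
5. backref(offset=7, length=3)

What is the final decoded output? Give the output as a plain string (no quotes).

Answer: WSSSSSSWSS

Derivation:
Token 1: literal('W'). Output: "W"
Token 2: literal('S'). Output: "WS"
Token 3: backref(off=1, len=4) (overlapping!). Copied 'SSSS' from pos 1. Output: "WSSSSS"
Token 4: backref(off=2, len=1). Copied 'S' from pos 4. Output: "WSSSSSS"
Token 5: backref(off=7, len=3). Copied 'WSS' from pos 0. Output: "WSSSSSSWSS"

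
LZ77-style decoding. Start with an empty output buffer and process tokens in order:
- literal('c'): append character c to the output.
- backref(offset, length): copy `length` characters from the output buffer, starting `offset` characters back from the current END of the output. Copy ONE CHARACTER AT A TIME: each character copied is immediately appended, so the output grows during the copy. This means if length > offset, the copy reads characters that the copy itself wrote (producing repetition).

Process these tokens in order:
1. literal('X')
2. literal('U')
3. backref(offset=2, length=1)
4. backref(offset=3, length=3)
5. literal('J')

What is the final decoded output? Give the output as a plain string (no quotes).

Token 1: literal('X'). Output: "X"
Token 2: literal('U'). Output: "XU"
Token 3: backref(off=2, len=1). Copied 'X' from pos 0. Output: "XUX"
Token 4: backref(off=3, len=3). Copied 'XUX' from pos 0. Output: "XUXXUX"
Token 5: literal('J'). Output: "XUXXUXJ"

Answer: XUXXUXJ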